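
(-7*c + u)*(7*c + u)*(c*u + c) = -49*c^3*u - 49*c^3 + c*u^3 + c*u^2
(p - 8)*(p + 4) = p^2 - 4*p - 32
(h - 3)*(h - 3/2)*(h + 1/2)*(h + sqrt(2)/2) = h^4 - 4*h^3 + sqrt(2)*h^3/2 - 2*sqrt(2)*h^2 + 9*h^2/4 + 9*sqrt(2)*h/8 + 9*h/4 + 9*sqrt(2)/8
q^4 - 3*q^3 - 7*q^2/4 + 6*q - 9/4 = (q - 3)*(q - 1)*(q - 1/2)*(q + 3/2)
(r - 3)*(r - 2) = r^2 - 5*r + 6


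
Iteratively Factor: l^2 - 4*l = (l - 4)*(l)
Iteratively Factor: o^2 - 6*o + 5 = (o - 5)*(o - 1)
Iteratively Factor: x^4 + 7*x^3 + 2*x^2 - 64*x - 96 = (x + 4)*(x^3 + 3*x^2 - 10*x - 24) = (x - 3)*(x + 4)*(x^2 + 6*x + 8) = (x - 3)*(x + 2)*(x + 4)*(x + 4)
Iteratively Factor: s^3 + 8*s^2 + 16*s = (s + 4)*(s^2 + 4*s) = s*(s + 4)*(s + 4)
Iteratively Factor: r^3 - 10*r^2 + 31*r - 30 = (r - 5)*(r^2 - 5*r + 6) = (r - 5)*(r - 3)*(r - 2)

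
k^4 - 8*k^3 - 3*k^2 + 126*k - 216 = (k - 6)*(k - 3)^2*(k + 4)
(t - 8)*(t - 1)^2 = t^3 - 10*t^2 + 17*t - 8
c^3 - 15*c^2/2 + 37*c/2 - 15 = (c - 3)*(c - 5/2)*(c - 2)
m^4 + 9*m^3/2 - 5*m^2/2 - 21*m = m*(m - 2)*(m + 3)*(m + 7/2)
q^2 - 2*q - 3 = (q - 3)*(q + 1)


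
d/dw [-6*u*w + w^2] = -6*u + 2*w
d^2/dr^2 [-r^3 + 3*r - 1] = -6*r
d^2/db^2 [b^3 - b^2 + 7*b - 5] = 6*b - 2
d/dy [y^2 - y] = 2*y - 1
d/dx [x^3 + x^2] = x*(3*x + 2)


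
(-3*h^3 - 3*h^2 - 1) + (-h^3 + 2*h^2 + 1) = -4*h^3 - h^2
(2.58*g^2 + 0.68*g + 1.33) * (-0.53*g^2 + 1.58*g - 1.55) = -1.3674*g^4 + 3.716*g^3 - 3.6295*g^2 + 1.0474*g - 2.0615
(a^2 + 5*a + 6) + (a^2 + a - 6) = 2*a^2 + 6*a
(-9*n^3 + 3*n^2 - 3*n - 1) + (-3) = -9*n^3 + 3*n^2 - 3*n - 4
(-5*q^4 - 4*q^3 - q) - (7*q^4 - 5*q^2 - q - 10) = -12*q^4 - 4*q^3 + 5*q^2 + 10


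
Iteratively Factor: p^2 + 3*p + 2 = (p + 1)*(p + 2)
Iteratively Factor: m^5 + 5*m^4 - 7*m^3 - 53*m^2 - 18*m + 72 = (m + 2)*(m^4 + 3*m^3 - 13*m^2 - 27*m + 36) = (m + 2)*(m + 3)*(m^3 - 13*m + 12) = (m + 2)*(m + 3)*(m + 4)*(m^2 - 4*m + 3) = (m - 1)*(m + 2)*(m + 3)*(m + 4)*(m - 3)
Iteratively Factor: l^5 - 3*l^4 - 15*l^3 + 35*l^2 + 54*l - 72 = (l - 3)*(l^4 - 15*l^2 - 10*l + 24) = (l - 4)*(l - 3)*(l^3 + 4*l^2 + l - 6) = (l - 4)*(l - 3)*(l + 3)*(l^2 + l - 2) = (l - 4)*(l - 3)*(l + 2)*(l + 3)*(l - 1)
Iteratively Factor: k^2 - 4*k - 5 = (k - 5)*(k + 1)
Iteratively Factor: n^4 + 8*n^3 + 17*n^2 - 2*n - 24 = (n + 3)*(n^3 + 5*n^2 + 2*n - 8) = (n - 1)*(n + 3)*(n^2 + 6*n + 8) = (n - 1)*(n + 3)*(n + 4)*(n + 2)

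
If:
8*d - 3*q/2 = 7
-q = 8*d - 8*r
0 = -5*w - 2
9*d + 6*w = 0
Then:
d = 4/15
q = -146/45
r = -5/36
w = -2/5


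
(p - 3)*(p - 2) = p^2 - 5*p + 6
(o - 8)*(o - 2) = o^2 - 10*o + 16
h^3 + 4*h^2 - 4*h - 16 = (h - 2)*(h + 2)*(h + 4)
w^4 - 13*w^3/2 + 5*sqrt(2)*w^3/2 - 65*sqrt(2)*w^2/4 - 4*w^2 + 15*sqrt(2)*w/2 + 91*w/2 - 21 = (w - 6)*(w - 1/2)*(w - sqrt(2))*(w + 7*sqrt(2)/2)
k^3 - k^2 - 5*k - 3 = (k - 3)*(k + 1)^2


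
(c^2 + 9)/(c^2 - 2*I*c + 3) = (c + 3*I)/(c + I)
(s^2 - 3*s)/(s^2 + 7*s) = (s - 3)/(s + 7)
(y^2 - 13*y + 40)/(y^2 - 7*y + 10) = (y - 8)/(y - 2)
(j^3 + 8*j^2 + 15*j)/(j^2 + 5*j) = j + 3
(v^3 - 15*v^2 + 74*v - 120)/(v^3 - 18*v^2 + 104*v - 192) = (v - 5)/(v - 8)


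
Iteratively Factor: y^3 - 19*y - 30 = (y - 5)*(y^2 + 5*y + 6) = (y - 5)*(y + 2)*(y + 3)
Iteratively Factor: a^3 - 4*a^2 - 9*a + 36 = (a + 3)*(a^2 - 7*a + 12) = (a - 3)*(a + 3)*(a - 4)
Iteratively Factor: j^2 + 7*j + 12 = (j + 3)*(j + 4)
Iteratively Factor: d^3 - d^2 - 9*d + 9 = (d - 1)*(d^2 - 9) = (d - 3)*(d - 1)*(d + 3)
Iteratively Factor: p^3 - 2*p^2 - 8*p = (p)*(p^2 - 2*p - 8) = p*(p + 2)*(p - 4)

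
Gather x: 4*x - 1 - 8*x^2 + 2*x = -8*x^2 + 6*x - 1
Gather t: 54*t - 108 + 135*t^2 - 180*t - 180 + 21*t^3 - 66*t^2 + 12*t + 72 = 21*t^3 + 69*t^2 - 114*t - 216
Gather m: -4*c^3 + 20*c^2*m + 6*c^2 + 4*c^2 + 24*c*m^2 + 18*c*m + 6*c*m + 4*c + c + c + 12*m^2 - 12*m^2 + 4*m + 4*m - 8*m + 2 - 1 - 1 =-4*c^3 + 10*c^2 + 24*c*m^2 + 6*c + m*(20*c^2 + 24*c)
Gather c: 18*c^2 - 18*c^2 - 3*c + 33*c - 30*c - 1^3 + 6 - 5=0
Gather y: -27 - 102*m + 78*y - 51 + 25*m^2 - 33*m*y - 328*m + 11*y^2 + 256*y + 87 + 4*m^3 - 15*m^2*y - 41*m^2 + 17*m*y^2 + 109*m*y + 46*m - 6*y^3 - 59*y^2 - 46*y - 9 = 4*m^3 - 16*m^2 - 384*m - 6*y^3 + y^2*(17*m - 48) + y*(-15*m^2 + 76*m + 288)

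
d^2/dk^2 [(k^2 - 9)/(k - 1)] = -16/(k^3 - 3*k^2 + 3*k - 1)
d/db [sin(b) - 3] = cos(b)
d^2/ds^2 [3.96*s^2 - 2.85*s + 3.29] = 7.92000000000000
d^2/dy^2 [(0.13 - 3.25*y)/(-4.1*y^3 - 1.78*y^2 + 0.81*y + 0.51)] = (327.795*y^5 + 116.0874*y^4 + 27.00126*y^3 + 81.668028*y^2 + 17.195724*y - 3.091764)/(68.921*y^9 + 89.7654*y^8 - 1.87698*y^7 - 55.547828*y^6 - 21.961062*y^5 + 8.818182*y^4 + 7.079697*y^3 + 0.385101*y^2 - 0.632043*y - 0.132651)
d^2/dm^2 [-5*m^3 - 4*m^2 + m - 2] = -30*m - 8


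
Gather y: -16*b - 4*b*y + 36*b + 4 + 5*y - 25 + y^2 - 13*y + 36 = 20*b + y^2 + y*(-4*b - 8) + 15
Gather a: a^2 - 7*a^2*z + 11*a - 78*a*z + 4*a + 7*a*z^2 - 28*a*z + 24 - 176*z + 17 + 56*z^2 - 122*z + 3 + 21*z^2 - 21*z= a^2*(1 - 7*z) + a*(7*z^2 - 106*z + 15) + 77*z^2 - 319*z + 44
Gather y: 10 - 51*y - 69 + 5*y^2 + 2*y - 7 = 5*y^2 - 49*y - 66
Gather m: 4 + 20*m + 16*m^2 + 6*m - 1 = 16*m^2 + 26*m + 3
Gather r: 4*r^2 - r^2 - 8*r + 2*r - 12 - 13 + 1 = 3*r^2 - 6*r - 24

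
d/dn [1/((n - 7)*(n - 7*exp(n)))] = ((7 - n)*(n - 7*exp(n)) + (n - 7)^2*(7*exp(n) - 1))/((n - 7)^3*(n - 7*exp(n))^2)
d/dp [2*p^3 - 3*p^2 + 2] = 6*p*(p - 1)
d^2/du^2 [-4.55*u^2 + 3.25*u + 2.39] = -9.10000000000000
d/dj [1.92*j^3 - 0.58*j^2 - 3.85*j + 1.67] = 5.76*j^2 - 1.16*j - 3.85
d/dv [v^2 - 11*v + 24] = 2*v - 11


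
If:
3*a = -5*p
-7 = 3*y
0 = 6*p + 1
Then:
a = 5/18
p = -1/6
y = -7/3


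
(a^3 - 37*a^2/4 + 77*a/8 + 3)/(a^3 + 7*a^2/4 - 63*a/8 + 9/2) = (4*a^2 - 31*a - 8)/(4*a^2 + 13*a - 12)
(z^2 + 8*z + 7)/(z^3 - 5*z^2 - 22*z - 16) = (z + 7)/(z^2 - 6*z - 16)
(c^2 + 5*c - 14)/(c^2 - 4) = (c + 7)/(c + 2)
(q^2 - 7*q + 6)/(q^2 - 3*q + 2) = (q - 6)/(q - 2)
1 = 1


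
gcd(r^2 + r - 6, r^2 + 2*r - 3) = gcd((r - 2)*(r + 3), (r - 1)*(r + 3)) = r + 3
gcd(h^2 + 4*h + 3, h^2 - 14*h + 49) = 1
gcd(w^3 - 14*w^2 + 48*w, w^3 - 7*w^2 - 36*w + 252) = w - 6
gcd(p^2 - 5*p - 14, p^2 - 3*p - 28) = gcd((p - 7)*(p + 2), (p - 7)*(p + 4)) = p - 7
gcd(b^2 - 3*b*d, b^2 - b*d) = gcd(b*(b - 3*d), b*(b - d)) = b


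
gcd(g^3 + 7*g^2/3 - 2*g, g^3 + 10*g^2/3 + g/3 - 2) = g^2 + 7*g/3 - 2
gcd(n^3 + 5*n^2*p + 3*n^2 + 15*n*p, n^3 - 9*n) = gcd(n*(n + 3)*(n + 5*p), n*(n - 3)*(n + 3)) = n^2 + 3*n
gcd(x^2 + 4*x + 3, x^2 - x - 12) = x + 3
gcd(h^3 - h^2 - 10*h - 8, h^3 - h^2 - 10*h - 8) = h^3 - h^2 - 10*h - 8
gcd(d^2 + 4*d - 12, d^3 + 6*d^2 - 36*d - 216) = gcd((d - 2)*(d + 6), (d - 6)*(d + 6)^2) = d + 6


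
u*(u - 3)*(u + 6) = u^3 + 3*u^2 - 18*u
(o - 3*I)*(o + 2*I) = o^2 - I*o + 6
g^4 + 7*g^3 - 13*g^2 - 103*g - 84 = (g - 4)*(g + 1)*(g + 3)*(g + 7)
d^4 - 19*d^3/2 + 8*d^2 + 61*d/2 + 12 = (d - 8)*(d - 3)*(d + 1/2)*(d + 1)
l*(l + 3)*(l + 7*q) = l^3 + 7*l^2*q + 3*l^2 + 21*l*q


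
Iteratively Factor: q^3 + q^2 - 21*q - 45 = (q + 3)*(q^2 - 2*q - 15) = (q + 3)^2*(q - 5)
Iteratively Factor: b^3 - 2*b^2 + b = (b)*(b^2 - 2*b + 1) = b*(b - 1)*(b - 1)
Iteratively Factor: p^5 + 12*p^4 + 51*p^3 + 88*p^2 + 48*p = (p + 3)*(p^4 + 9*p^3 + 24*p^2 + 16*p) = p*(p + 3)*(p^3 + 9*p^2 + 24*p + 16) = p*(p + 3)*(p + 4)*(p^2 + 5*p + 4) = p*(p + 3)*(p + 4)^2*(p + 1)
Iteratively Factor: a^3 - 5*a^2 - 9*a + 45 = (a - 5)*(a^2 - 9) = (a - 5)*(a + 3)*(a - 3)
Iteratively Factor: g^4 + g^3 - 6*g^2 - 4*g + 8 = (g + 2)*(g^3 - g^2 - 4*g + 4) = (g - 1)*(g + 2)*(g^2 - 4) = (g - 1)*(g + 2)^2*(g - 2)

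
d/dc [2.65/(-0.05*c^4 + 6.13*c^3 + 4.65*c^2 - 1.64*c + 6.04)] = (0.53*c^3 - 48.7335*c^2 - 24.645*c + 4.346)/(-0.05*c^4 + 6.13*c^3 + 4.65*c^2 - 1.64*c + 6.04)^2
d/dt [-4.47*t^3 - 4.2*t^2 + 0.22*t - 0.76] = -13.41*t^2 - 8.4*t + 0.22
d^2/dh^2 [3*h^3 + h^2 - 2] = 18*h + 2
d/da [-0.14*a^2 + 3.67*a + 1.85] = 3.67 - 0.28*a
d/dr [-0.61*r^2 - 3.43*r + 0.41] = -1.22*r - 3.43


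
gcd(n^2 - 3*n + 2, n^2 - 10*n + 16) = n - 2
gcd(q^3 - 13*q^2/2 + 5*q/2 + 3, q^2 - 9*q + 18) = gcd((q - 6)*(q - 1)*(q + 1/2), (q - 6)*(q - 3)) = q - 6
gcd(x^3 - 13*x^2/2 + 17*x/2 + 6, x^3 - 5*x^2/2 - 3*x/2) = x^2 - 5*x/2 - 3/2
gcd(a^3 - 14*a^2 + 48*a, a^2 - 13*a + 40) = a - 8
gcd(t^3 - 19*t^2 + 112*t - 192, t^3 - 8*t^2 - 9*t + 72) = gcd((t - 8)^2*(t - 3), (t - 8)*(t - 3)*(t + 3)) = t^2 - 11*t + 24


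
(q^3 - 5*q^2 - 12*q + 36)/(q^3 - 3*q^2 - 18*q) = (q - 2)/q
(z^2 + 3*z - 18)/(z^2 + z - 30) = (z - 3)/(z - 5)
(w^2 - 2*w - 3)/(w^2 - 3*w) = (w + 1)/w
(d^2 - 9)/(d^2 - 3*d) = (d + 3)/d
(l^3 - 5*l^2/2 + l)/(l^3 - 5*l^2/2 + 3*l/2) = (2*l^2 - 5*l + 2)/(2*l^2 - 5*l + 3)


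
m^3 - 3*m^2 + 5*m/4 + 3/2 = (m - 2)*(m - 3/2)*(m + 1/2)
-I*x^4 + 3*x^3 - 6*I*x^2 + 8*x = x*(x - 2*I)*(x + 4*I)*(-I*x + 1)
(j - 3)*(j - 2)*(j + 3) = j^3 - 2*j^2 - 9*j + 18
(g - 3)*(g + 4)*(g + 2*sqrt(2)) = g^3 + g^2 + 2*sqrt(2)*g^2 - 12*g + 2*sqrt(2)*g - 24*sqrt(2)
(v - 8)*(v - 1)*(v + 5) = v^3 - 4*v^2 - 37*v + 40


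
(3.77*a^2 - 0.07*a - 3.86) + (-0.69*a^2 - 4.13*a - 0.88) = 3.08*a^2 - 4.2*a - 4.74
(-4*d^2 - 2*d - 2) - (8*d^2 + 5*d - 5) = -12*d^2 - 7*d + 3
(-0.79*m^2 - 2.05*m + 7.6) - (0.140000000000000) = -0.79*m^2 - 2.05*m + 7.46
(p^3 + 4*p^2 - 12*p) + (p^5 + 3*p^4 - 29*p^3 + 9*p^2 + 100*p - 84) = p^5 + 3*p^4 - 28*p^3 + 13*p^2 + 88*p - 84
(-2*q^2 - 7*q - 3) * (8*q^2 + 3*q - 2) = -16*q^4 - 62*q^3 - 41*q^2 + 5*q + 6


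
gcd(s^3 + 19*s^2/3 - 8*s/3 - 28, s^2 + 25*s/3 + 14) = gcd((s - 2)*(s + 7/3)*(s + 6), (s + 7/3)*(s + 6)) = s^2 + 25*s/3 + 14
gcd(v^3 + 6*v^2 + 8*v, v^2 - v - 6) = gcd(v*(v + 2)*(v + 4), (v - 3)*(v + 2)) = v + 2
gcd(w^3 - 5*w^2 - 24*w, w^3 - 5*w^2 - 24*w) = w^3 - 5*w^2 - 24*w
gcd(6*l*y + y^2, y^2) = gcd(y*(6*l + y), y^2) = y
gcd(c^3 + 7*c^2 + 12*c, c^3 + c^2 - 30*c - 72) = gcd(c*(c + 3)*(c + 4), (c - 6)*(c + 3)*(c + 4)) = c^2 + 7*c + 12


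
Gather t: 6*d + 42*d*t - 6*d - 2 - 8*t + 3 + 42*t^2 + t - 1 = 42*t^2 + t*(42*d - 7)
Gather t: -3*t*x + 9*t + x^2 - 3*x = t*(9 - 3*x) + x^2 - 3*x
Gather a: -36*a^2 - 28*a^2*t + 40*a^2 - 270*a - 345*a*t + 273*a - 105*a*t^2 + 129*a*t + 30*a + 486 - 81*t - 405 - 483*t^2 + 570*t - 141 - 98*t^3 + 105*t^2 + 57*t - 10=a^2*(4 - 28*t) + a*(-105*t^2 - 216*t + 33) - 98*t^3 - 378*t^2 + 546*t - 70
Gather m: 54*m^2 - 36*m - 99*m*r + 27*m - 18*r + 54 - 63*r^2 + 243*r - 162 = 54*m^2 + m*(-99*r - 9) - 63*r^2 + 225*r - 108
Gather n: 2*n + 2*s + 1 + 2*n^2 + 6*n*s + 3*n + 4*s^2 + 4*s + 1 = 2*n^2 + n*(6*s + 5) + 4*s^2 + 6*s + 2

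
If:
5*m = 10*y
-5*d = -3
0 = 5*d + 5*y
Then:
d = 3/5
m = -6/5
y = -3/5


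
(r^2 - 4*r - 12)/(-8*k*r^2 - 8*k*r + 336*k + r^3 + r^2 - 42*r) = (r + 2)/(-8*k*r - 56*k + r^2 + 7*r)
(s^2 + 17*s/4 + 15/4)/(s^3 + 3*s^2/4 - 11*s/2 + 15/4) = (4*s + 5)/(4*s^2 - 9*s + 5)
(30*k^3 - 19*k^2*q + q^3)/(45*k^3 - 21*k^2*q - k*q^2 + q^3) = (-2*k + q)/(-3*k + q)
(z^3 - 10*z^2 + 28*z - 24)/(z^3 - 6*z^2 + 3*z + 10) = (z^2 - 8*z + 12)/(z^2 - 4*z - 5)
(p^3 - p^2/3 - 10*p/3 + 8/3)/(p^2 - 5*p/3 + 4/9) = 3*(p^2 + p - 2)/(3*p - 1)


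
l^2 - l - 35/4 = (l - 7/2)*(l + 5/2)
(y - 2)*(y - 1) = y^2 - 3*y + 2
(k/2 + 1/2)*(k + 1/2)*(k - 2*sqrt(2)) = k^3/2 - sqrt(2)*k^2 + 3*k^2/4 - 3*sqrt(2)*k/2 + k/4 - sqrt(2)/2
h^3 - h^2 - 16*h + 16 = (h - 4)*(h - 1)*(h + 4)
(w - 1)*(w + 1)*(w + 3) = w^3 + 3*w^2 - w - 3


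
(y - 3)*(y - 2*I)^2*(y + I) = y^4 - 3*y^3 - 3*I*y^3 + 9*I*y^2 - 4*I*y + 12*I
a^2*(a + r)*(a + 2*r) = a^4 + 3*a^3*r + 2*a^2*r^2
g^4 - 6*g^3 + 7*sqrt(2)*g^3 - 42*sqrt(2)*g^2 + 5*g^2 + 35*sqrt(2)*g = g*(g - 5)*(g - 1)*(g + 7*sqrt(2))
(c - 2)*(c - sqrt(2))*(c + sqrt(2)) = c^3 - 2*c^2 - 2*c + 4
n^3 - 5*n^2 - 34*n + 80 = (n - 8)*(n - 2)*(n + 5)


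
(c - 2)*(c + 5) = c^2 + 3*c - 10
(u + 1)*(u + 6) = u^2 + 7*u + 6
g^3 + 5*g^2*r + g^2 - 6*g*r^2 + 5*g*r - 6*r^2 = (g + 1)*(g - r)*(g + 6*r)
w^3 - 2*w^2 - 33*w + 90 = (w - 5)*(w - 3)*(w + 6)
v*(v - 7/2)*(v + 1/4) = v^3 - 13*v^2/4 - 7*v/8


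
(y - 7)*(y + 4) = y^2 - 3*y - 28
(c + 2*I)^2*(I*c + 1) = I*c^3 - 3*c^2 - 4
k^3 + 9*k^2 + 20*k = k*(k + 4)*(k + 5)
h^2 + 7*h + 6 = (h + 1)*(h + 6)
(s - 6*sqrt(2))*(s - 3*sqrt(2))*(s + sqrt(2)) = s^3 - 8*sqrt(2)*s^2 + 18*s + 36*sqrt(2)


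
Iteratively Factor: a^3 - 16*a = (a + 4)*(a^2 - 4*a) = a*(a + 4)*(a - 4)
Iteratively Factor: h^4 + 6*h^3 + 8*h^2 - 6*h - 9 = (h + 3)*(h^3 + 3*h^2 - h - 3) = (h + 1)*(h + 3)*(h^2 + 2*h - 3) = (h - 1)*(h + 1)*(h + 3)*(h + 3)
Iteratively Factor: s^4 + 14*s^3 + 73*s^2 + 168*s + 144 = (s + 4)*(s^3 + 10*s^2 + 33*s + 36) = (s + 3)*(s + 4)*(s^2 + 7*s + 12) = (s + 3)*(s + 4)^2*(s + 3)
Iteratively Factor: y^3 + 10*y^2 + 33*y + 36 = (y + 3)*(y^2 + 7*y + 12) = (y + 3)*(y + 4)*(y + 3)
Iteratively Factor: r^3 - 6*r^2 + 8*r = (r)*(r^2 - 6*r + 8) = r*(r - 2)*(r - 4)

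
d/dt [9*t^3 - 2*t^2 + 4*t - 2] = 27*t^2 - 4*t + 4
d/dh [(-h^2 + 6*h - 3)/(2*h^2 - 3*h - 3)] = 9*(-h^2 + 2*h - 3)/(4*h^4 - 12*h^3 - 3*h^2 + 18*h + 9)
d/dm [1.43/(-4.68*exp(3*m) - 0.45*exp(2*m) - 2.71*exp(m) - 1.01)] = (20.0772*exp(2*m) + 1.287*exp(m) + 3.8753)*exp(m)/(4.68*exp(3*m) + 0.45*exp(2*m) + 2.71*exp(m) + 1.01)^2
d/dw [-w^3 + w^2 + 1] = w*(2 - 3*w)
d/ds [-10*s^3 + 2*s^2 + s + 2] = -30*s^2 + 4*s + 1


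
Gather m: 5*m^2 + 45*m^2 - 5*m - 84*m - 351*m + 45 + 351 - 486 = 50*m^2 - 440*m - 90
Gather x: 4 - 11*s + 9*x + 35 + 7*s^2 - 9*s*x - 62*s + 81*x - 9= 7*s^2 - 73*s + x*(90 - 9*s) + 30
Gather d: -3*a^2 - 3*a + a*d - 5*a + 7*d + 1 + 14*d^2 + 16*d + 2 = -3*a^2 - 8*a + 14*d^2 + d*(a + 23) + 3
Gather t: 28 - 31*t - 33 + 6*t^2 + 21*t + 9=6*t^2 - 10*t + 4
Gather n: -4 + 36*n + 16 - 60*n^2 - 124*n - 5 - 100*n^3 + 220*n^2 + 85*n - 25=-100*n^3 + 160*n^2 - 3*n - 18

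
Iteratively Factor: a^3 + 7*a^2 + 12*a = (a + 4)*(a^2 + 3*a) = (a + 3)*(a + 4)*(a)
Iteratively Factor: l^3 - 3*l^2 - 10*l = (l + 2)*(l^2 - 5*l) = l*(l + 2)*(l - 5)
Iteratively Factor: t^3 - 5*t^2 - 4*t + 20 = (t - 5)*(t^2 - 4) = (t - 5)*(t - 2)*(t + 2)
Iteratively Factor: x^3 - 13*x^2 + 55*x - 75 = (x - 3)*(x^2 - 10*x + 25) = (x - 5)*(x - 3)*(x - 5)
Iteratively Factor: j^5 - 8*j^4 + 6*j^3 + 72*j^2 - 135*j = (j)*(j^4 - 8*j^3 + 6*j^2 + 72*j - 135) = j*(j - 3)*(j^3 - 5*j^2 - 9*j + 45) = j*(j - 3)*(j + 3)*(j^2 - 8*j + 15) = j*(j - 3)^2*(j + 3)*(j - 5)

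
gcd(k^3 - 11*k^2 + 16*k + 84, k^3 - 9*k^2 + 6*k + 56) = k^2 - 5*k - 14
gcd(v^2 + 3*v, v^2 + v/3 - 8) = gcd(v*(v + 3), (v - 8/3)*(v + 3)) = v + 3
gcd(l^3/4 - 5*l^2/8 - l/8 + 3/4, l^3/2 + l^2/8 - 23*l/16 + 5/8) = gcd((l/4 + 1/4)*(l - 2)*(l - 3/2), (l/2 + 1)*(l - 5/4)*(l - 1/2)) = 1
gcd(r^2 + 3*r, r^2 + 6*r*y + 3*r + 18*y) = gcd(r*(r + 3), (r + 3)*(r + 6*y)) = r + 3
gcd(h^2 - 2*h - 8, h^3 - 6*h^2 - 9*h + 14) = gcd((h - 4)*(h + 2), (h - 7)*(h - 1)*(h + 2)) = h + 2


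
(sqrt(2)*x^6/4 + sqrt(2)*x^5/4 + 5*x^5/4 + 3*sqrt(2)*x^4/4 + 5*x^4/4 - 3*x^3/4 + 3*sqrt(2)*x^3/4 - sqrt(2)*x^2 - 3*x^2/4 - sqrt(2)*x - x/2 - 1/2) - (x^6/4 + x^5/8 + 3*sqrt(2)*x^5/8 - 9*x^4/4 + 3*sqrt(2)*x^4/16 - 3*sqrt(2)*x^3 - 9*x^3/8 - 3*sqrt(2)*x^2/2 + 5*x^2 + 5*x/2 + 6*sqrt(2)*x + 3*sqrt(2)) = -x^6/4 + sqrt(2)*x^6/4 - sqrt(2)*x^5/8 + 9*x^5/8 + 9*sqrt(2)*x^4/16 + 7*x^4/2 + 3*x^3/8 + 15*sqrt(2)*x^3/4 - 23*x^2/4 + sqrt(2)*x^2/2 - 7*sqrt(2)*x - 3*x - 3*sqrt(2) - 1/2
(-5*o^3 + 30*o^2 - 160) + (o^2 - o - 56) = -5*o^3 + 31*o^2 - o - 216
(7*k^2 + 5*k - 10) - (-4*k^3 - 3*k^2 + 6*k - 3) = 4*k^3 + 10*k^2 - k - 7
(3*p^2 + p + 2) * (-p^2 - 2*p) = -3*p^4 - 7*p^3 - 4*p^2 - 4*p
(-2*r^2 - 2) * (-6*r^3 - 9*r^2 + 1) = 12*r^5 + 18*r^4 + 12*r^3 + 16*r^2 - 2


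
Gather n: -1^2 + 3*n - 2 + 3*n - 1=6*n - 4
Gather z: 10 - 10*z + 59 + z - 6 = 63 - 9*z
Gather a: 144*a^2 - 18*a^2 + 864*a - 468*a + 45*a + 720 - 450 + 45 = 126*a^2 + 441*a + 315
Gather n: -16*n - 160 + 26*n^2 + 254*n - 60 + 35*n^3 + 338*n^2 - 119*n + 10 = 35*n^3 + 364*n^2 + 119*n - 210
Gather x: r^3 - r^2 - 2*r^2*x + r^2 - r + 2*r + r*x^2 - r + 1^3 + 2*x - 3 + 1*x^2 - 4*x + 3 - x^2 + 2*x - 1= r^3 - 2*r^2*x + r*x^2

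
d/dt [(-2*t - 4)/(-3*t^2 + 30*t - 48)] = 2*(t^2 - 10*t - 2*(t - 5)*(t + 2) + 16)/(3*(t^2 - 10*t + 16)^2)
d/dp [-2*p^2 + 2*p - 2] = 2 - 4*p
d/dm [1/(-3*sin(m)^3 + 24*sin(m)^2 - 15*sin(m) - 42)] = (3*sin(m)^2 - 16*sin(m) + 5)*cos(m)/(3*(sin(m)^3 - 8*sin(m)^2 + 5*sin(m) + 14)^2)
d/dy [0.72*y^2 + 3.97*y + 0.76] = 1.44*y + 3.97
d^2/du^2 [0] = 0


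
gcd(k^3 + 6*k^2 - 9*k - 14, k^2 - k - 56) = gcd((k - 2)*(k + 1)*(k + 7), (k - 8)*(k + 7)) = k + 7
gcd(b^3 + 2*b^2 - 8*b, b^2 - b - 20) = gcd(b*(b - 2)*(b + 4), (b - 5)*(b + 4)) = b + 4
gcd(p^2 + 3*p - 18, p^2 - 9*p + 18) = p - 3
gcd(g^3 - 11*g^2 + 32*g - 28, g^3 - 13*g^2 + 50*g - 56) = g^2 - 9*g + 14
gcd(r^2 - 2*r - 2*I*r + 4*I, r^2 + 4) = r - 2*I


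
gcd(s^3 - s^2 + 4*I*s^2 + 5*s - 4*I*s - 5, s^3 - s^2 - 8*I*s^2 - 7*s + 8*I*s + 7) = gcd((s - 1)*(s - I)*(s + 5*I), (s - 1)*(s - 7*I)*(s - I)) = s^2 + s*(-1 - I) + I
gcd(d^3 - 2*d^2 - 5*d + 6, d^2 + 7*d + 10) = d + 2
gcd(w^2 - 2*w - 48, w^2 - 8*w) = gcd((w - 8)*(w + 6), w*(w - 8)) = w - 8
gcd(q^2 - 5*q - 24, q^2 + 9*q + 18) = q + 3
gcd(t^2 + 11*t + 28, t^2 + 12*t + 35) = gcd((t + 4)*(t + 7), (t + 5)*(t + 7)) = t + 7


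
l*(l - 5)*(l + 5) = l^3 - 25*l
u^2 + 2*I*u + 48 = (u - 6*I)*(u + 8*I)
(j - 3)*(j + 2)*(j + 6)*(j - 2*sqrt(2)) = j^4 - 2*sqrt(2)*j^3 + 5*j^3 - 10*sqrt(2)*j^2 - 12*j^2 - 36*j + 24*sqrt(2)*j + 72*sqrt(2)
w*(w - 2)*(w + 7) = w^3 + 5*w^2 - 14*w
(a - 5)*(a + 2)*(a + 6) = a^3 + 3*a^2 - 28*a - 60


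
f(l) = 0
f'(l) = 0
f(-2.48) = 0.00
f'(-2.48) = 0.00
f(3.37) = 0.00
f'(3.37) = 0.00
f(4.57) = 0.00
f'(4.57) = 0.00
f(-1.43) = 0.00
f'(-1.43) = 0.00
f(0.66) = 0.00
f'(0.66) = 0.00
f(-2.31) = 0.00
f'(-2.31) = 0.00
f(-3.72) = 0.00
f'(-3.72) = 0.00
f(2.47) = 0.00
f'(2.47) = 0.00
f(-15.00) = 0.00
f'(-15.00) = 0.00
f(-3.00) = 0.00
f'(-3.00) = 0.00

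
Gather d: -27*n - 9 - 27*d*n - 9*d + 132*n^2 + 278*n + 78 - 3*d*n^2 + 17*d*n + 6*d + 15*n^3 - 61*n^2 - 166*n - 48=d*(-3*n^2 - 10*n - 3) + 15*n^3 + 71*n^2 + 85*n + 21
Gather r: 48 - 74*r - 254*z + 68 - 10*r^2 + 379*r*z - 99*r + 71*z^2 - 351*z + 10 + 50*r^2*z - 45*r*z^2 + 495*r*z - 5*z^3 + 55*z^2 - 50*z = r^2*(50*z - 10) + r*(-45*z^2 + 874*z - 173) - 5*z^3 + 126*z^2 - 655*z + 126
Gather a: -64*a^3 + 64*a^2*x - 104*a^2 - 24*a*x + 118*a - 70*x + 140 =-64*a^3 + a^2*(64*x - 104) + a*(118 - 24*x) - 70*x + 140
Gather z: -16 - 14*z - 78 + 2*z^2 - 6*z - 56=2*z^2 - 20*z - 150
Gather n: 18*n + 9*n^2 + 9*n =9*n^2 + 27*n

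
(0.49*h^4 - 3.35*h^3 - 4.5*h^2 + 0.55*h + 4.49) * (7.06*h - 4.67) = 3.4594*h^5 - 25.9393*h^4 - 16.1255*h^3 + 24.898*h^2 + 29.1309*h - 20.9683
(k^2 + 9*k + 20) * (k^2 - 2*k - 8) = k^4 + 7*k^3 - 6*k^2 - 112*k - 160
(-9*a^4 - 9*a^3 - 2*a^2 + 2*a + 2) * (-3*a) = 27*a^5 + 27*a^4 + 6*a^3 - 6*a^2 - 6*a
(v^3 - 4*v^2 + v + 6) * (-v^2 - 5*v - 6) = -v^5 - v^4 + 13*v^3 + 13*v^2 - 36*v - 36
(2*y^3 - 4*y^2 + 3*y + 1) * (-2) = -4*y^3 + 8*y^2 - 6*y - 2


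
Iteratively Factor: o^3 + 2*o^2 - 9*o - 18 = (o + 2)*(o^2 - 9) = (o + 2)*(o + 3)*(o - 3)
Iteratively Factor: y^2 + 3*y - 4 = (y - 1)*(y + 4)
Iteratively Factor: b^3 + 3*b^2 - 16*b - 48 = (b + 3)*(b^2 - 16) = (b + 3)*(b + 4)*(b - 4)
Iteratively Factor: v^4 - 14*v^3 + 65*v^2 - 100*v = (v - 5)*(v^3 - 9*v^2 + 20*v) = v*(v - 5)*(v^2 - 9*v + 20) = v*(v - 5)*(v - 4)*(v - 5)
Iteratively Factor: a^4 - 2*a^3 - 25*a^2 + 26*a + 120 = (a + 4)*(a^3 - 6*a^2 - a + 30) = (a + 2)*(a + 4)*(a^2 - 8*a + 15) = (a - 5)*(a + 2)*(a + 4)*(a - 3)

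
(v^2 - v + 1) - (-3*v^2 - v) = 4*v^2 + 1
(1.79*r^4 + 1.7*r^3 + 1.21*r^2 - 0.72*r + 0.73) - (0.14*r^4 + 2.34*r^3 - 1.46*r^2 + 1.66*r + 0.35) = 1.65*r^4 - 0.64*r^3 + 2.67*r^2 - 2.38*r + 0.38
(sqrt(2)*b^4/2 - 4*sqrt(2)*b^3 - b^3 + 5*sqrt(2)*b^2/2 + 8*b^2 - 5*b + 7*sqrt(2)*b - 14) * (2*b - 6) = sqrt(2)*b^5 - 11*sqrt(2)*b^4 - 2*b^4 + 22*b^3 + 29*sqrt(2)*b^3 - 58*b^2 - sqrt(2)*b^2 - 42*sqrt(2)*b + 2*b + 84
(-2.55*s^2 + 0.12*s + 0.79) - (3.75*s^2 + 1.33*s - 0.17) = -6.3*s^2 - 1.21*s + 0.96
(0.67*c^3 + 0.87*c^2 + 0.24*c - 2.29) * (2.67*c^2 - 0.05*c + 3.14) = 1.7889*c^5 + 2.2894*c^4 + 2.7011*c^3 - 3.3945*c^2 + 0.8681*c - 7.1906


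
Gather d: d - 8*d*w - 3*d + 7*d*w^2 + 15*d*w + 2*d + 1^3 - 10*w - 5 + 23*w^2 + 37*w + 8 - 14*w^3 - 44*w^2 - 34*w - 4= d*(7*w^2 + 7*w) - 14*w^3 - 21*w^2 - 7*w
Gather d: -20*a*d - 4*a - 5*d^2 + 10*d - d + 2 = -4*a - 5*d^2 + d*(9 - 20*a) + 2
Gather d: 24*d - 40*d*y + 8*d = d*(32 - 40*y)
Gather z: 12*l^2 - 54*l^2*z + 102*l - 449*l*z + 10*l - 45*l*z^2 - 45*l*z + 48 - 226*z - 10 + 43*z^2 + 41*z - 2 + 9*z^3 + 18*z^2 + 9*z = 12*l^2 + 112*l + 9*z^3 + z^2*(61 - 45*l) + z*(-54*l^2 - 494*l - 176) + 36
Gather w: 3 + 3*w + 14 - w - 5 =2*w + 12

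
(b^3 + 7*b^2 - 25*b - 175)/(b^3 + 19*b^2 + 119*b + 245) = (b - 5)/(b + 7)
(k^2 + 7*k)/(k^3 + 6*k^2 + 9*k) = (k + 7)/(k^2 + 6*k + 9)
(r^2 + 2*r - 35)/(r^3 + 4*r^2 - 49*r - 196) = (r - 5)/(r^2 - 3*r - 28)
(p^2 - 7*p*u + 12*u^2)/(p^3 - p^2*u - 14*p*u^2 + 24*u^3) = (p - 4*u)/(p^2 + 2*p*u - 8*u^2)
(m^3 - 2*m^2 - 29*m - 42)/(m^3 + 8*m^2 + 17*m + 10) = (m^2 - 4*m - 21)/(m^2 + 6*m + 5)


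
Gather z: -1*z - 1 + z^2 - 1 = z^2 - z - 2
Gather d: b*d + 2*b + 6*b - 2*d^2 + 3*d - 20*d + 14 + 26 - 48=8*b - 2*d^2 + d*(b - 17) - 8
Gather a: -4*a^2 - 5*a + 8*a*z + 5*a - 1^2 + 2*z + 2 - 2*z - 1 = -4*a^2 + 8*a*z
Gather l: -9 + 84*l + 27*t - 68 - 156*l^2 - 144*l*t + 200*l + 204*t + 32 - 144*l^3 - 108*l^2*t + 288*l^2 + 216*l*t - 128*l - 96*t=-144*l^3 + l^2*(132 - 108*t) + l*(72*t + 156) + 135*t - 45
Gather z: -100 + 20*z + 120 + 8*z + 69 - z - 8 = 27*z + 81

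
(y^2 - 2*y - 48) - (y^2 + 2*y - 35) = -4*y - 13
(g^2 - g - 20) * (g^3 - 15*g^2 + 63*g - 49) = g^5 - 16*g^4 + 58*g^3 + 188*g^2 - 1211*g + 980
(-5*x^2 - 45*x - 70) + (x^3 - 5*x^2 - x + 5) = x^3 - 10*x^2 - 46*x - 65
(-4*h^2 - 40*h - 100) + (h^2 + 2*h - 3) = -3*h^2 - 38*h - 103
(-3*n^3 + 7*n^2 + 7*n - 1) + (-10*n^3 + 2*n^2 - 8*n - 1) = -13*n^3 + 9*n^2 - n - 2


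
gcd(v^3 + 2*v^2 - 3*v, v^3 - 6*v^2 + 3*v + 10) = 1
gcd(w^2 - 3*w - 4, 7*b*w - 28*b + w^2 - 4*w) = w - 4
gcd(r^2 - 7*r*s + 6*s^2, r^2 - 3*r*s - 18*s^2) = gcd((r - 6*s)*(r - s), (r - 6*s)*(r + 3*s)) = r - 6*s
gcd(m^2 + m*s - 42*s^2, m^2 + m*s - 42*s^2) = -m^2 - m*s + 42*s^2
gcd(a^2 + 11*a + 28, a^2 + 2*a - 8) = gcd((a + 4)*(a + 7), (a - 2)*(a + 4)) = a + 4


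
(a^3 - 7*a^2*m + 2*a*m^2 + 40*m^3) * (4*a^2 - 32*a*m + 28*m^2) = 4*a^5 - 60*a^4*m + 260*a^3*m^2 - 100*a^2*m^3 - 1224*a*m^4 + 1120*m^5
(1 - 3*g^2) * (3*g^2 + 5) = -9*g^4 - 12*g^2 + 5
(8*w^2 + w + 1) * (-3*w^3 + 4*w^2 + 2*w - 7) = -24*w^5 + 29*w^4 + 17*w^3 - 50*w^2 - 5*w - 7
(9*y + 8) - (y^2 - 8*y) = -y^2 + 17*y + 8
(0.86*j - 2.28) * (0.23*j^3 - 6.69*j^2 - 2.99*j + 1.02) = 0.1978*j^4 - 6.2778*j^3 + 12.6818*j^2 + 7.6944*j - 2.3256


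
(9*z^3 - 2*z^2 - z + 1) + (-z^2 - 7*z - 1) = 9*z^3 - 3*z^2 - 8*z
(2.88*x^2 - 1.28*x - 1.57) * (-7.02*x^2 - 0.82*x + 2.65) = -20.2176*x^4 + 6.624*x^3 + 19.703*x^2 - 2.1046*x - 4.1605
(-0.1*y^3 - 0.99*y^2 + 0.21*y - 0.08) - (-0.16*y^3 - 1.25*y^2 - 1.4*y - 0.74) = 0.06*y^3 + 0.26*y^2 + 1.61*y + 0.66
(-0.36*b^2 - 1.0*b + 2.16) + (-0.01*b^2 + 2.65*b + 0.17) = -0.37*b^2 + 1.65*b + 2.33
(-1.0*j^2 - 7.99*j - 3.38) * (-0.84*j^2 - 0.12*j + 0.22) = 0.84*j^4 + 6.8316*j^3 + 3.578*j^2 - 1.3522*j - 0.7436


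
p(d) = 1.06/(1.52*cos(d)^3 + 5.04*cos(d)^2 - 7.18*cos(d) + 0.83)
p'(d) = 1.06*(4.56*sin(d)*cos(d)^2 + 10.08*sin(d)*cos(d) - 7.18*sin(d))/(1.52*cos(d)^3 + 5.04*cos(d)^2 - 7.18*cos(d) + 0.83)^2 = (4.8336*cos(d)^2 + 10.6848*cos(d) - 7.6108)*sin(d)/(1.52*cos(d)^3 + 5.04*cos(d)^2 - 7.18*cos(d) + 0.83)^2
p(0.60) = -1.31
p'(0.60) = 3.89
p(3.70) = 0.11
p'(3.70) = 0.08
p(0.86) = -0.82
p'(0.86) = 0.65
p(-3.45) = 0.10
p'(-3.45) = -0.03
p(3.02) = 0.09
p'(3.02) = -0.01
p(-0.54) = -1.60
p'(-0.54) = -6.00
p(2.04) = 0.21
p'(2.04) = -0.41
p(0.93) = -0.79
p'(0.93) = 0.23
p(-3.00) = 0.09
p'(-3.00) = 0.01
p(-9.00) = 0.10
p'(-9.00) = 0.05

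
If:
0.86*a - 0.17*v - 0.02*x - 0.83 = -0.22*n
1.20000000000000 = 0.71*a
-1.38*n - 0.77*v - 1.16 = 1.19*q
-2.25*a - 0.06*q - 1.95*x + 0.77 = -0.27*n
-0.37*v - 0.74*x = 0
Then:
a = 1.69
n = -0.56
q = -2.34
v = 3.12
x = -1.56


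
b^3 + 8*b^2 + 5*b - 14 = (b - 1)*(b + 2)*(b + 7)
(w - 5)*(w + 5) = w^2 - 25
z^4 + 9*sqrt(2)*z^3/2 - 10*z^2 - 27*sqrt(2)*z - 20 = (z - 2*sqrt(2))*(z + sqrt(2)/2)*(z + sqrt(2))*(z + 5*sqrt(2))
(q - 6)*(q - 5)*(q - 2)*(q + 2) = q^4 - 11*q^3 + 26*q^2 + 44*q - 120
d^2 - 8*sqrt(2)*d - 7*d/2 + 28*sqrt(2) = (d - 7/2)*(d - 8*sqrt(2))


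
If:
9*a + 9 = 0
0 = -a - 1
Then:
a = -1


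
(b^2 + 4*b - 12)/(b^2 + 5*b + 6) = (b^2 + 4*b - 12)/(b^2 + 5*b + 6)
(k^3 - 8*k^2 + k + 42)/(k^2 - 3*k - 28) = (k^2 - k - 6)/(k + 4)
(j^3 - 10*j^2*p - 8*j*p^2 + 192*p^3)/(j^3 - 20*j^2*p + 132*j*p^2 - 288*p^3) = (-j - 4*p)/(-j + 6*p)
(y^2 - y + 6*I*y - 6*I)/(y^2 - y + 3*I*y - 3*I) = (y + 6*I)/(y + 3*I)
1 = 1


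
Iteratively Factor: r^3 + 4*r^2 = (r + 4)*(r^2) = r*(r + 4)*(r)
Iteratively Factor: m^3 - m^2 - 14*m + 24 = (m - 3)*(m^2 + 2*m - 8) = (m - 3)*(m + 4)*(m - 2)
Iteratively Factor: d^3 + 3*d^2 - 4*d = (d - 1)*(d^2 + 4*d) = d*(d - 1)*(d + 4)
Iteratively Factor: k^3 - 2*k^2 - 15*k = (k - 5)*(k^2 + 3*k) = (k - 5)*(k + 3)*(k)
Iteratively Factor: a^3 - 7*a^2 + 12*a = (a - 3)*(a^2 - 4*a) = (a - 4)*(a - 3)*(a)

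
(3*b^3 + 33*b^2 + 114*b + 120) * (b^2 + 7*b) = 3*b^5 + 54*b^4 + 345*b^3 + 918*b^2 + 840*b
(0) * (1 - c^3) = 0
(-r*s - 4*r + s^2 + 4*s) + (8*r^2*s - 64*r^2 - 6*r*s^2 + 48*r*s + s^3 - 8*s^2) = 8*r^2*s - 64*r^2 - 6*r*s^2 + 47*r*s - 4*r + s^3 - 7*s^2 + 4*s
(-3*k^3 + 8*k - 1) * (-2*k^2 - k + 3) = 6*k^5 + 3*k^4 - 25*k^3 - 6*k^2 + 25*k - 3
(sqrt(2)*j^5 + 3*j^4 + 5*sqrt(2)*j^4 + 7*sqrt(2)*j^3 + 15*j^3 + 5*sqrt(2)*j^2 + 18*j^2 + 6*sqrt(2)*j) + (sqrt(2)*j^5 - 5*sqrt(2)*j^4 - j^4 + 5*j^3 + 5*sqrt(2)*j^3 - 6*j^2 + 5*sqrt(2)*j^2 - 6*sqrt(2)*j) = 2*sqrt(2)*j^5 + 2*j^4 + 12*sqrt(2)*j^3 + 20*j^3 + 12*j^2 + 10*sqrt(2)*j^2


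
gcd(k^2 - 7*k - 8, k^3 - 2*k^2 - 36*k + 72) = 1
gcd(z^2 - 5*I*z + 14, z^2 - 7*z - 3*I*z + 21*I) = 1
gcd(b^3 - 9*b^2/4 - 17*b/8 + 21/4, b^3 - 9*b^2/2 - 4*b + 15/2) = b + 3/2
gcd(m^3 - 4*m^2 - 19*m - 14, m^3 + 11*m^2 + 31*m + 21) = m + 1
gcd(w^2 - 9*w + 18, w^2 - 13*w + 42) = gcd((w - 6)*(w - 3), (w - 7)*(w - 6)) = w - 6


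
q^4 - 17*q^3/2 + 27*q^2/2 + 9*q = q*(q - 6)*(q - 3)*(q + 1/2)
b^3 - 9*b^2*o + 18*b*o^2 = b*(b - 6*o)*(b - 3*o)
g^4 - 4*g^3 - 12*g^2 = g^2*(g - 6)*(g + 2)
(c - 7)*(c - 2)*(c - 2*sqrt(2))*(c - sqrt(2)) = c^4 - 9*c^3 - 3*sqrt(2)*c^3 + 18*c^2 + 27*sqrt(2)*c^2 - 42*sqrt(2)*c - 36*c + 56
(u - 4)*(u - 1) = u^2 - 5*u + 4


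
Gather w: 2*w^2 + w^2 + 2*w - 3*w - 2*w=3*w^2 - 3*w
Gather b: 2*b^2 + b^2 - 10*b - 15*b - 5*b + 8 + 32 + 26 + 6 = 3*b^2 - 30*b + 72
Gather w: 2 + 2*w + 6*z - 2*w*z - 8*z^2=w*(2 - 2*z) - 8*z^2 + 6*z + 2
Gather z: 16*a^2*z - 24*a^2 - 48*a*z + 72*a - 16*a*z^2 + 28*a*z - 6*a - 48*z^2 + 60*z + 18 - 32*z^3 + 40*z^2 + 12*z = -24*a^2 + 66*a - 32*z^3 + z^2*(-16*a - 8) + z*(16*a^2 - 20*a + 72) + 18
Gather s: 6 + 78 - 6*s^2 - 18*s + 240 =-6*s^2 - 18*s + 324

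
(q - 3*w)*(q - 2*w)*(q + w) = q^3 - 4*q^2*w + q*w^2 + 6*w^3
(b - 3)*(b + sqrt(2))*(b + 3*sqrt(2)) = b^3 - 3*b^2 + 4*sqrt(2)*b^2 - 12*sqrt(2)*b + 6*b - 18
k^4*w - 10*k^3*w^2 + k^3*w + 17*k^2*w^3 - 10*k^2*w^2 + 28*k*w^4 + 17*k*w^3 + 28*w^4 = (k - 7*w)*(k - 4*w)*(k + w)*(k*w + w)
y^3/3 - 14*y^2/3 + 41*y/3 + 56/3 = (y/3 + 1/3)*(y - 8)*(y - 7)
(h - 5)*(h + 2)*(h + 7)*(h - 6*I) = h^4 + 4*h^3 - 6*I*h^3 - 31*h^2 - 24*I*h^2 - 70*h + 186*I*h + 420*I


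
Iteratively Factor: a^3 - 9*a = (a - 3)*(a^2 + 3*a) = a*(a - 3)*(a + 3)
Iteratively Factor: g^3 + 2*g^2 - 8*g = (g - 2)*(g^2 + 4*g) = (g - 2)*(g + 4)*(g)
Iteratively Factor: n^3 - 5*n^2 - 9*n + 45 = (n + 3)*(n^2 - 8*n + 15) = (n - 5)*(n + 3)*(n - 3)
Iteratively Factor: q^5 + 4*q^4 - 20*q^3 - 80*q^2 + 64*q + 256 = (q - 4)*(q^4 + 8*q^3 + 12*q^2 - 32*q - 64) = (q - 4)*(q + 4)*(q^3 + 4*q^2 - 4*q - 16) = (q - 4)*(q + 2)*(q + 4)*(q^2 + 2*q - 8) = (q - 4)*(q + 2)*(q + 4)^2*(q - 2)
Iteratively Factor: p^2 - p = (p - 1)*(p)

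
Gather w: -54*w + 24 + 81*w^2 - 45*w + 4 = 81*w^2 - 99*w + 28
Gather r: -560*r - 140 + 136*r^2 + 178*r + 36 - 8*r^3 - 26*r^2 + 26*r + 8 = -8*r^3 + 110*r^2 - 356*r - 96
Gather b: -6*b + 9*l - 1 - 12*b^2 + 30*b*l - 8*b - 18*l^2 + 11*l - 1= -12*b^2 + b*(30*l - 14) - 18*l^2 + 20*l - 2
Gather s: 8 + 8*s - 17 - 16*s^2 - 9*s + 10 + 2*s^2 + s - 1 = -14*s^2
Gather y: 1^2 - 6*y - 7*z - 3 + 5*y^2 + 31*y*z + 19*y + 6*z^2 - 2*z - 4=5*y^2 + y*(31*z + 13) + 6*z^2 - 9*z - 6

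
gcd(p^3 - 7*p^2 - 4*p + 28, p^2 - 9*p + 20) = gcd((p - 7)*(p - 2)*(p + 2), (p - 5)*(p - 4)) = 1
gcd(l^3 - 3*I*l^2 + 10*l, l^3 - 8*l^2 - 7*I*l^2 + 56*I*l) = l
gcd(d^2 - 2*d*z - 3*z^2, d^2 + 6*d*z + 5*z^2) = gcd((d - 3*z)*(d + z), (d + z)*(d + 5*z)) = d + z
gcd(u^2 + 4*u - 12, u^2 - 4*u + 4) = u - 2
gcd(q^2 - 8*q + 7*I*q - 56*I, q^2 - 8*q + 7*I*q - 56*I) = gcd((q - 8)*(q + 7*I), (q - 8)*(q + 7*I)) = q^2 + q*(-8 + 7*I) - 56*I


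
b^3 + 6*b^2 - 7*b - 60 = (b - 3)*(b + 4)*(b + 5)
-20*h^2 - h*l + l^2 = (-5*h + l)*(4*h + l)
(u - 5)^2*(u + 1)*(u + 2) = u^4 - 7*u^3 - 3*u^2 + 55*u + 50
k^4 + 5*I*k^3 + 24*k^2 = k^2*(k - 3*I)*(k + 8*I)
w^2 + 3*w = w*(w + 3)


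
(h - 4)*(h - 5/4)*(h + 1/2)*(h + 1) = h^4 - 15*h^3/4 - 19*h^2/8 + 39*h/8 + 5/2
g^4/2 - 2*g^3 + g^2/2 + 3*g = g*(g/2 + 1/2)*(g - 3)*(g - 2)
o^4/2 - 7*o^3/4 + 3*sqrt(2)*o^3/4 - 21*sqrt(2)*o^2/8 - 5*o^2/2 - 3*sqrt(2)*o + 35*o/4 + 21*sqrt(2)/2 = (o/2 + sqrt(2))*(o - 7/2)*(o - 3*sqrt(2)/2)*(o + sqrt(2))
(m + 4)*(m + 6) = m^2 + 10*m + 24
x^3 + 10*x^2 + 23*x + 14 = (x + 1)*(x + 2)*(x + 7)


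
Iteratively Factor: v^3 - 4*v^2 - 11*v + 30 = (v + 3)*(v^2 - 7*v + 10) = (v - 2)*(v + 3)*(v - 5)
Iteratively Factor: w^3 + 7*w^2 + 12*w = (w + 3)*(w^2 + 4*w) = (w + 3)*(w + 4)*(w)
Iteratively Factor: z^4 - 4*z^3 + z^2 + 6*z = (z - 3)*(z^3 - z^2 - 2*z) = z*(z - 3)*(z^2 - z - 2) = z*(z - 3)*(z - 2)*(z + 1)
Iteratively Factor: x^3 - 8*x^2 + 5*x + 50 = (x - 5)*(x^2 - 3*x - 10) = (x - 5)*(x + 2)*(x - 5)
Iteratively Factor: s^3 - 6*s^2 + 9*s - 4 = (s - 1)*(s^2 - 5*s + 4) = (s - 1)^2*(s - 4)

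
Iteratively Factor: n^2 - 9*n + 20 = (n - 5)*(n - 4)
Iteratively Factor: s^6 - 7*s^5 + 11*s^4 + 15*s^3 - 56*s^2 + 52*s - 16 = (s - 1)*(s^5 - 6*s^4 + 5*s^3 + 20*s^2 - 36*s + 16) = (s - 1)*(s + 2)*(s^4 - 8*s^3 + 21*s^2 - 22*s + 8) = (s - 1)^2*(s + 2)*(s^3 - 7*s^2 + 14*s - 8) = (s - 2)*(s - 1)^2*(s + 2)*(s^2 - 5*s + 4) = (s - 2)*(s - 1)^3*(s + 2)*(s - 4)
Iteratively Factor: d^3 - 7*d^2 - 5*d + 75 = (d + 3)*(d^2 - 10*d + 25) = (d - 5)*(d + 3)*(d - 5)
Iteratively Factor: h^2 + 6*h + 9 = (h + 3)*(h + 3)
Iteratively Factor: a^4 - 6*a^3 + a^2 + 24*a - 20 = (a - 5)*(a^3 - a^2 - 4*a + 4) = (a - 5)*(a + 2)*(a^2 - 3*a + 2) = (a - 5)*(a - 1)*(a + 2)*(a - 2)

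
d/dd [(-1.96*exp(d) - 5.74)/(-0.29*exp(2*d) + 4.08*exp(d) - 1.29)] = (-0.5684*exp(2*d) - 3.3292*exp(d) + 25.9476)*exp(d)/(0.0841*exp(4*d) - 2.3664*exp(3*d) + 17.3946*exp(2*d) - 10.5264*exp(d) + 1.6641)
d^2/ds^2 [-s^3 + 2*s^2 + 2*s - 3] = 4 - 6*s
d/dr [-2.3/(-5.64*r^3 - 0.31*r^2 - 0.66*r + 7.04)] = (-38.916*r^2 - 1.426*r - 1.518)/(5.64*r^3 + 0.31*r^2 + 0.66*r - 7.04)^2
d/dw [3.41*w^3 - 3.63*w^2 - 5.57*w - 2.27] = 10.23*w^2 - 7.26*w - 5.57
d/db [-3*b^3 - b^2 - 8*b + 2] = -9*b^2 - 2*b - 8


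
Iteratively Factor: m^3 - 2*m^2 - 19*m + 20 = (m - 1)*(m^2 - m - 20) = (m - 1)*(m + 4)*(m - 5)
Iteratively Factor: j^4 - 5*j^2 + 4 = (j + 1)*(j^3 - j^2 - 4*j + 4) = (j + 1)*(j + 2)*(j^2 - 3*j + 2) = (j - 1)*(j + 1)*(j + 2)*(j - 2)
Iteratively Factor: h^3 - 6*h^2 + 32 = (h - 4)*(h^2 - 2*h - 8) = (h - 4)*(h + 2)*(h - 4)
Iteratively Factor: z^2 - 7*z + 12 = (z - 3)*(z - 4)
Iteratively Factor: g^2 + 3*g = (g + 3)*(g)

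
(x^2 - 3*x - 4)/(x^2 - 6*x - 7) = (x - 4)/(x - 7)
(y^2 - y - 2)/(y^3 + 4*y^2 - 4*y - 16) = (y + 1)/(y^2 + 6*y + 8)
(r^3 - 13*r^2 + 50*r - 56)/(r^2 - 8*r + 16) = (r^2 - 9*r + 14)/(r - 4)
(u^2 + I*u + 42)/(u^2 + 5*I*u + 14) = (u - 6*I)/(u - 2*I)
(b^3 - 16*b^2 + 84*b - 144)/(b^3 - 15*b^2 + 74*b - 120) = (b - 6)/(b - 5)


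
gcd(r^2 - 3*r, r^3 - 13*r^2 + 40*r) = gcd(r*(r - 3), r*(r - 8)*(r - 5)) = r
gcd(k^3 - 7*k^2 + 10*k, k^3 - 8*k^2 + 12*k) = k^2 - 2*k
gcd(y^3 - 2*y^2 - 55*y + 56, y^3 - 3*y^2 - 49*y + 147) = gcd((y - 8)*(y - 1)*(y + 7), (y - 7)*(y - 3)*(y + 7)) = y + 7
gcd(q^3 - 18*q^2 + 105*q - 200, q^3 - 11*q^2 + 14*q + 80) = q^2 - 13*q + 40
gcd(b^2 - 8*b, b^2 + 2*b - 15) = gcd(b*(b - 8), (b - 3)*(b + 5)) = 1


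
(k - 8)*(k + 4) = k^2 - 4*k - 32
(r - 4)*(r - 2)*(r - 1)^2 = r^4 - 8*r^3 + 21*r^2 - 22*r + 8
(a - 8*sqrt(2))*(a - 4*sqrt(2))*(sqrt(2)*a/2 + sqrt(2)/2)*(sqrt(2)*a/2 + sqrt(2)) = a^4/2 - 6*sqrt(2)*a^3 + 3*a^3/2 - 18*sqrt(2)*a^2 + 33*a^2 - 12*sqrt(2)*a + 96*a + 64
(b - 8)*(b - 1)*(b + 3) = b^3 - 6*b^2 - 19*b + 24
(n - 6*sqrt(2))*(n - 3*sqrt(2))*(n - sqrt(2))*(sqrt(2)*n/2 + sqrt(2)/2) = sqrt(2)*n^4/2 - 10*n^3 + sqrt(2)*n^3/2 - 10*n^2 + 27*sqrt(2)*n^2 - 36*n + 27*sqrt(2)*n - 36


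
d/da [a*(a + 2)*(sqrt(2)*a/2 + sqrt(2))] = sqrt(2)*(a + 2)*(3*a + 2)/2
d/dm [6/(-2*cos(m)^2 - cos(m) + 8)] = -6*(4*cos(m) + 1)*sin(m)/(cos(m) + cos(2*m) - 7)^2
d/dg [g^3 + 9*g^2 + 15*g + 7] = 3*g^2 + 18*g + 15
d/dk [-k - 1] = -1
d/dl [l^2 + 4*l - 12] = 2*l + 4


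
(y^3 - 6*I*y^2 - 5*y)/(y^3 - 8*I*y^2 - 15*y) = (y - I)/(y - 3*I)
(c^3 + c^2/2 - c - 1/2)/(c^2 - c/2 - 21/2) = (-2*c^3 - c^2 + 2*c + 1)/(-2*c^2 + c + 21)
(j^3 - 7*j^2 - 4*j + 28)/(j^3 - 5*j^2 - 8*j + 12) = (j^2 - 9*j + 14)/(j^2 - 7*j + 6)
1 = 1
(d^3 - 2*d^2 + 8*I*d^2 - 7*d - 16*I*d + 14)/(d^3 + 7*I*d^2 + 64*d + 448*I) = (d^2 + d*(-2 + I) - 2*I)/(d^2 + 64)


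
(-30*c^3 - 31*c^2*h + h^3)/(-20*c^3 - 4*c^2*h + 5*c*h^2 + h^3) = (6*c^2 + 5*c*h - h^2)/(4*c^2 - h^2)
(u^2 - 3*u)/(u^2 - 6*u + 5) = u*(u - 3)/(u^2 - 6*u + 5)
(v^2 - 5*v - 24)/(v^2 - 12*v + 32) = (v + 3)/(v - 4)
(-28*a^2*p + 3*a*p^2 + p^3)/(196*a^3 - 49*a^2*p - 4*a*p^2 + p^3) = p/(-7*a + p)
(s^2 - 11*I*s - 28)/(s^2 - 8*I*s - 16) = (s - 7*I)/(s - 4*I)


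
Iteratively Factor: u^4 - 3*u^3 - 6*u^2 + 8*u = (u - 4)*(u^3 + u^2 - 2*u) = u*(u - 4)*(u^2 + u - 2) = u*(u - 4)*(u + 2)*(u - 1)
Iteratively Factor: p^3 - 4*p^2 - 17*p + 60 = (p - 3)*(p^2 - p - 20) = (p - 5)*(p - 3)*(p + 4)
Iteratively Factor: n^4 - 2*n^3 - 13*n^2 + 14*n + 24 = (n - 2)*(n^3 - 13*n - 12) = (n - 2)*(n + 3)*(n^2 - 3*n - 4) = (n - 4)*(n - 2)*(n + 3)*(n + 1)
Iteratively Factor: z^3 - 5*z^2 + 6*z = (z - 2)*(z^2 - 3*z) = (z - 3)*(z - 2)*(z)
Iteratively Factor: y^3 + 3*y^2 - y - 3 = (y + 1)*(y^2 + 2*y - 3) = (y + 1)*(y + 3)*(y - 1)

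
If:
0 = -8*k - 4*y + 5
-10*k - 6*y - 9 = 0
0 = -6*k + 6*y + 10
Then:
No Solution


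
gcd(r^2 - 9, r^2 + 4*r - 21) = r - 3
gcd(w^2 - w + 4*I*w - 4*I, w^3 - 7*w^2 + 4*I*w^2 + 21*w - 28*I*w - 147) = 1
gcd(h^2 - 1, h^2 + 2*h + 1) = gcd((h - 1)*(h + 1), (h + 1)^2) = h + 1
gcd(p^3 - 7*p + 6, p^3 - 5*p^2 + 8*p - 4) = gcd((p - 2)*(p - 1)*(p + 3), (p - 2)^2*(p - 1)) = p^2 - 3*p + 2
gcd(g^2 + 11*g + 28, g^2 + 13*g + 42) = g + 7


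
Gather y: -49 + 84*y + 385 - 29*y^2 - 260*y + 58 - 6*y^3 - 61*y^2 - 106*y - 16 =-6*y^3 - 90*y^2 - 282*y + 378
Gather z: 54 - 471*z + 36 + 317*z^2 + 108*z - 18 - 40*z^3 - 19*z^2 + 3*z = -40*z^3 + 298*z^2 - 360*z + 72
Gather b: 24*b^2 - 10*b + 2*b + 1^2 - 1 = 24*b^2 - 8*b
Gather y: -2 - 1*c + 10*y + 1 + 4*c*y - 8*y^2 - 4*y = -c - 8*y^2 + y*(4*c + 6) - 1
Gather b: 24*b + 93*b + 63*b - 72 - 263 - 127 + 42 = 180*b - 420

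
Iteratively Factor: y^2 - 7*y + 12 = (y - 3)*(y - 4)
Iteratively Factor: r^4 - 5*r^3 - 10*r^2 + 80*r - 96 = (r + 4)*(r^3 - 9*r^2 + 26*r - 24) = (r - 3)*(r + 4)*(r^2 - 6*r + 8) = (r - 3)*(r - 2)*(r + 4)*(r - 4)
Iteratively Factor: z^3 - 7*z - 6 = (z + 2)*(z^2 - 2*z - 3) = (z + 1)*(z + 2)*(z - 3)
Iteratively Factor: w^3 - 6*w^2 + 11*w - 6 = (w - 2)*(w^2 - 4*w + 3) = (w - 3)*(w - 2)*(w - 1)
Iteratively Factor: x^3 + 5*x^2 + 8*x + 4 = (x + 2)*(x^2 + 3*x + 2) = (x + 1)*(x + 2)*(x + 2)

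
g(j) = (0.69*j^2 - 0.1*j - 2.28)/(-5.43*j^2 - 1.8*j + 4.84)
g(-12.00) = -0.13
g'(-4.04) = 0.01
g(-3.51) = -0.12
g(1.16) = 0.32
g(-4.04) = -0.12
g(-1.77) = -0.01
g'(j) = (1.38*j - 0.1)/(-5.43*j^2 - 1.8*j + 4.84) + (10.86*j + 1.8)*(0.69*j^2 - 0.1*j - 2.28)/(-5.43*j^2 - 1.8*j + 4.84)^2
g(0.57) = -1.03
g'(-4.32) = 0.01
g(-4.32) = -0.12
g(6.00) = -0.11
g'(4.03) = -0.01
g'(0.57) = -3.68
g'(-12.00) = -0.00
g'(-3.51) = 0.01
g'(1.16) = -1.35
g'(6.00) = -0.00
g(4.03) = -0.09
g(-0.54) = -0.48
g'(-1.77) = 0.27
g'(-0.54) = 0.26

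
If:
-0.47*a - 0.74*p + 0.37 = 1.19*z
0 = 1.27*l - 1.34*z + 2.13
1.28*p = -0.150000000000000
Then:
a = 0.971742021276596 - 2.53191489361702*z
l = 1.05511811023622*z - 1.67716535433071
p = -0.12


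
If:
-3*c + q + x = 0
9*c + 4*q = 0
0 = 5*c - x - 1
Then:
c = -4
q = 9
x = -21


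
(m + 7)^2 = m^2 + 14*m + 49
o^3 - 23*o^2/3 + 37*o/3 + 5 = (o - 5)*(o - 3)*(o + 1/3)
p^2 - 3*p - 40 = (p - 8)*(p + 5)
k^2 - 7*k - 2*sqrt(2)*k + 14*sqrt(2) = (k - 7)*(k - 2*sqrt(2))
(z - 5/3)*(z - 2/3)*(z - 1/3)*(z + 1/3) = z^4 - 7*z^3/3 + z^2 + 7*z/27 - 10/81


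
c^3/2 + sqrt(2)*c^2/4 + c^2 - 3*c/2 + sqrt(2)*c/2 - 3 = (c/2 + 1)*(c - sqrt(2))*(c + 3*sqrt(2)/2)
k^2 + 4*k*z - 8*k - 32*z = (k - 8)*(k + 4*z)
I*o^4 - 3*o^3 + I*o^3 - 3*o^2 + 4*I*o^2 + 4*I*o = o*(o + 1)*(o + 4*I)*(I*o + 1)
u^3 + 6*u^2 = u^2*(u + 6)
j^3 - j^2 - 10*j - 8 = (j - 4)*(j + 1)*(j + 2)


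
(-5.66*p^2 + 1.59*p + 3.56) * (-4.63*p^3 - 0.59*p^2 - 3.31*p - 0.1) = 26.2058*p^5 - 4.0223*p^4 + 1.3137*p^3 - 6.7973*p^2 - 11.9426*p - 0.356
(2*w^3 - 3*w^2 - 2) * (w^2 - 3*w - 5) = 2*w^5 - 9*w^4 - w^3 + 13*w^2 + 6*w + 10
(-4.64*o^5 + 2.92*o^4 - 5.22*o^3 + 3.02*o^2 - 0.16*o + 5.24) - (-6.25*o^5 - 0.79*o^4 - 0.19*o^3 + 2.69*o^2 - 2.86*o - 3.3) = 1.61*o^5 + 3.71*o^4 - 5.03*o^3 + 0.33*o^2 + 2.7*o + 8.54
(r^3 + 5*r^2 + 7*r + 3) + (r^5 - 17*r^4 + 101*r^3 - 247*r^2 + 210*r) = r^5 - 17*r^4 + 102*r^3 - 242*r^2 + 217*r + 3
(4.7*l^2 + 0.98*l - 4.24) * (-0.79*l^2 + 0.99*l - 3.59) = -3.713*l^4 + 3.8788*l^3 - 12.5532*l^2 - 7.7158*l + 15.2216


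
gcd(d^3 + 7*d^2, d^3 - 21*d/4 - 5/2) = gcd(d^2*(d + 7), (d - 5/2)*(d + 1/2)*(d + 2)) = 1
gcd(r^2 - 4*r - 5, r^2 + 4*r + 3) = r + 1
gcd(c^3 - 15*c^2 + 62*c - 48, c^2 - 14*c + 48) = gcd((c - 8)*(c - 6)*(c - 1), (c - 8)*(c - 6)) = c^2 - 14*c + 48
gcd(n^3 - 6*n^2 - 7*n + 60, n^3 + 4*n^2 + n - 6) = n + 3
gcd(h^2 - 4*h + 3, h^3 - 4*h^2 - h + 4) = h - 1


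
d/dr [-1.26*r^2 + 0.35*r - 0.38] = 0.35 - 2.52*r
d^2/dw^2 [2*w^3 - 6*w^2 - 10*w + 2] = 12*w - 12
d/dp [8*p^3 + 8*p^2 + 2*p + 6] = 24*p^2 + 16*p + 2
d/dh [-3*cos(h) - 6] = 3*sin(h)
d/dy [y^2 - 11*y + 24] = 2*y - 11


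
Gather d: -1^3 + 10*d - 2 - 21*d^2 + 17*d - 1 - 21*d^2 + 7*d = -42*d^2 + 34*d - 4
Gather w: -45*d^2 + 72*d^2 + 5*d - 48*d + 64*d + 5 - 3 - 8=27*d^2 + 21*d - 6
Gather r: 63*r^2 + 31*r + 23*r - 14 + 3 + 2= 63*r^2 + 54*r - 9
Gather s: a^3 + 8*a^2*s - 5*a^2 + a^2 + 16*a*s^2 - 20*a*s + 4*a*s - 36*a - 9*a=a^3 - 4*a^2 + 16*a*s^2 - 45*a + s*(8*a^2 - 16*a)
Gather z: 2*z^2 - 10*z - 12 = 2*z^2 - 10*z - 12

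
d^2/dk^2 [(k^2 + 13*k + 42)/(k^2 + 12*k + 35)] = 2/(k^3 + 15*k^2 + 75*k + 125)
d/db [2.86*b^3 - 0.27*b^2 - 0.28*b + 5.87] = 8.58*b^2 - 0.54*b - 0.28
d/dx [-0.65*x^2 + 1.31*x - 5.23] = 1.31 - 1.3*x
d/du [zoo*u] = zoo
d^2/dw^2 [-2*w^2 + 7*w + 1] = -4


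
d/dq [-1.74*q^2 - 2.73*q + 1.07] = -3.48*q - 2.73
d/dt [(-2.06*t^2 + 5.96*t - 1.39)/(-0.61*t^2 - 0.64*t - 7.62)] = (4.954*t^2 + 29.6986*t - 46.3048)/(0.3721*t^4 + 0.7808*t^3 + 9.706*t^2 + 9.7536*t + 58.0644)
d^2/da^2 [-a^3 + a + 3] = -6*a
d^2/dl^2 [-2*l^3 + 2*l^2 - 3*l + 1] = 4 - 12*l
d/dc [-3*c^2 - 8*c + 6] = -6*c - 8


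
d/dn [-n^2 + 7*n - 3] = 7 - 2*n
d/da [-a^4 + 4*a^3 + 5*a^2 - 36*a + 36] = -4*a^3 + 12*a^2 + 10*a - 36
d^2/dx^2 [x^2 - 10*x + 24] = 2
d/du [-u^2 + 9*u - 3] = 9 - 2*u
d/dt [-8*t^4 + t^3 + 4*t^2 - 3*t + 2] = -32*t^3 + 3*t^2 + 8*t - 3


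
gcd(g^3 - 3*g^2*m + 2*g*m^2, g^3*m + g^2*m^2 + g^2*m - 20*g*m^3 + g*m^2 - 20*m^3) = 1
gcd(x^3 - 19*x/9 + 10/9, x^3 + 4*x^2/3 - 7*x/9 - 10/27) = x^2 + x - 10/9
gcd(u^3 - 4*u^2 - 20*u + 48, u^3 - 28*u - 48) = u^2 - 2*u - 24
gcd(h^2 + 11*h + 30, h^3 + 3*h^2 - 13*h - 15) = h + 5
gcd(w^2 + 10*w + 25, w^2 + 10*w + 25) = w^2 + 10*w + 25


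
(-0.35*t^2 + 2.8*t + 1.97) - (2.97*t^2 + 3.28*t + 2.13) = -3.32*t^2 - 0.48*t - 0.16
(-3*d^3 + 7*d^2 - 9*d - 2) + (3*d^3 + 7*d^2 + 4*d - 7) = 14*d^2 - 5*d - 9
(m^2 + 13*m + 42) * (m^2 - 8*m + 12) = m^4 + 5*m^3 - 50*m^2 - 180*m + 504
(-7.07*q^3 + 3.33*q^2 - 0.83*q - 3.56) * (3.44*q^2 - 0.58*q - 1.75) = -24.3208*q^5 + 15.5558*q^4 + 7.5859*q^3 - 17.5925*q^2 + 3.5173*q + 6.23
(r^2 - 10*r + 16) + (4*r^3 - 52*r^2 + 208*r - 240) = 4*r^3 - 51*r^2 + 198*r - 224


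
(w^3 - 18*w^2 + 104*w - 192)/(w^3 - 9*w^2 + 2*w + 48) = (w^2 - 10*w + 24)/(w^2 - w - 6)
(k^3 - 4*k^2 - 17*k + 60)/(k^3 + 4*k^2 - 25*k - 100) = (k - 3)/(k + 5)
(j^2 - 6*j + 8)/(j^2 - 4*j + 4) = (j - 4)/(j - 2)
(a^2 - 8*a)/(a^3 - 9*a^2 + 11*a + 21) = a*(a - 8)/(a^3 - 9*a^2 + 11*a + 21)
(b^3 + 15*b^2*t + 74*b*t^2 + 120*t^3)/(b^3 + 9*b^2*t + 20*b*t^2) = (b + 6*t)/b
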